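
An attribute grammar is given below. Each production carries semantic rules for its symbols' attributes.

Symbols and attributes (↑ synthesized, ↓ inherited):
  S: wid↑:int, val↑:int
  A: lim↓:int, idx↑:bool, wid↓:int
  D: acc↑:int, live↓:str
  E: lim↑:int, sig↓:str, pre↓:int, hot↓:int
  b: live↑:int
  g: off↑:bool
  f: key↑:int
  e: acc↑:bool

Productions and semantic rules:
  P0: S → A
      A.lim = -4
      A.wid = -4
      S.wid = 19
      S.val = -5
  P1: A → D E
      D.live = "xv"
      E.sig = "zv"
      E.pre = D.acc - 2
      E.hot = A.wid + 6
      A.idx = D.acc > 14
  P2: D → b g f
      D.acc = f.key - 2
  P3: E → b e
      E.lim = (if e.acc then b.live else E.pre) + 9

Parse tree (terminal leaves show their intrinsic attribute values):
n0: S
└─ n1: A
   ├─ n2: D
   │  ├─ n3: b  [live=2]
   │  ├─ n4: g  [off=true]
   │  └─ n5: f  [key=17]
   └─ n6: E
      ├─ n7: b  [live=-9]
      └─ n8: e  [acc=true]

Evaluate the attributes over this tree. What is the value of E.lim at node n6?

0

1. n1.lim = -4  [-4]
2. n1.wid = -4  [-4]
3. n2.live = "xv"  ["xv"]
4. n3.live = 2  [terminal]
5. n4.off = true  [terminal]
6. n5.key = 17  [terminal]
7. n2.acc = 15  [f.key - 2]
8. n6.sig = "zv"  ["zv"]
9. n6.pre = 13  [D.acc - 2]
10. n6.hot = 2  [A.wid + 6]
11. n7.live = -9  [terminal]
12. n8.acc = true  [terminal]
13. n6.lim = 0  [(if e.acc then b.live else E.pre) + 9]
14. n1.idx = true  [D.acc > 14]
15. n0.wid = 19  [19]
16. n0.val = -5  [-5]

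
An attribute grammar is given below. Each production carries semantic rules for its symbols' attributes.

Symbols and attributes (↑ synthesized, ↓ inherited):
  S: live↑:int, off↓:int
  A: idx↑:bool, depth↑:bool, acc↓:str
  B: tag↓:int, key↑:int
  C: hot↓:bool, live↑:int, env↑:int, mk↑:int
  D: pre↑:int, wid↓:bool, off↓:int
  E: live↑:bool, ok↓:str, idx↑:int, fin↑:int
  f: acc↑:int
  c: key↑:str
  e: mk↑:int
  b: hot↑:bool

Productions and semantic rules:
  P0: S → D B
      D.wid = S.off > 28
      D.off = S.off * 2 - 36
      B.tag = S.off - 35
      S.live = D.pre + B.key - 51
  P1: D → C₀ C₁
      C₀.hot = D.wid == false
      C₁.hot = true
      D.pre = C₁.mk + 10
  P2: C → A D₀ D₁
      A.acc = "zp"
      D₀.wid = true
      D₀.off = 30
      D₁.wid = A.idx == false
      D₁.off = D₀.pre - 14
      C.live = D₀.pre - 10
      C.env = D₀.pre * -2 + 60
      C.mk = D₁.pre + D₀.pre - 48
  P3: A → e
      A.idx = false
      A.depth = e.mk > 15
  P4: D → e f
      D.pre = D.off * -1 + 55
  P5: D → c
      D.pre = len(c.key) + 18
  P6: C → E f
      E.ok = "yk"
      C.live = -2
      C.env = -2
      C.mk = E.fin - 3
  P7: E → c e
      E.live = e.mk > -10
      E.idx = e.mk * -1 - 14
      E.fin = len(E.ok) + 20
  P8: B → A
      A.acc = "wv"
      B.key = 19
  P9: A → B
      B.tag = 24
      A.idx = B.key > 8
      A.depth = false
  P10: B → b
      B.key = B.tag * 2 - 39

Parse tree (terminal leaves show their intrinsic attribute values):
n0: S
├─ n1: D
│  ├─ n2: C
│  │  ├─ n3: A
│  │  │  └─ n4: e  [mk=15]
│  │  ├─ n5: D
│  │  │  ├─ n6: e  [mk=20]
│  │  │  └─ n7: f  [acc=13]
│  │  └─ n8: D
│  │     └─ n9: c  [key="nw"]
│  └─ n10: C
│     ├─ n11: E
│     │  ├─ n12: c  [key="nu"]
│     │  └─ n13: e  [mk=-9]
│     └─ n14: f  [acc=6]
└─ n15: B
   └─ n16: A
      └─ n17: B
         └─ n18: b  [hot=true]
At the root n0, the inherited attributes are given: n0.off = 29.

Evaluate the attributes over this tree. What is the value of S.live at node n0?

1. n0.off = 29  [given at root]
2. n1.wid = true  [S.off > 28]
3. n1.off = 22  [S.off * 2 - 36]
4. n2.hot = false  [D.wid == false]
5. n3.acc = "zp"  ["zp"]
6. n4.mk = 15  [terminal]
7. n3.idx = false  [false]
8. n3.depth = false  [e.mk > 15]
9. n5.wid = true  [true]
10. n5.off = 30  [30]
11. n6.mk = 20  [terminal]
12. n7.acc = 13  [terminal]
13. n5.pre = 25  [D.off * -1 + 55]
14. n8.wid = true  [A.idx == false]
15. n8.off = 11  [D₀.pre - 14]
16. n9.key = "nw"  [terminal]
17. n8.pre = 20  [len(c.key) + 18]
18. n2.live = 15  [D₀.pre - 10]
19. n2.env = 10  [D₀.pre * -2 + 60]
20. n2.mk = -3  [D₁.pre + D₀.pre - 48]
21. n10.hot = true  [true]
22. n11.ok = "yk"  ["yk"]
23. n12.key = "nu"  [terminal]
24. n13.mk = -9  [terminal]
25. n11.live = true  [e.mk > -10]
26. n11.idx = -5  [e.mk * -1 - 14]
27. n11.fin = 22  [len(E.ok) + 20]
28. n14.acc = 6  [terminal]
29. n10.live = -2  [-2]
30. n10.env = -2  [-2]
31. n10.mk = 19  [E.fin - 3]
32. n1.pre = 29  [C₁.mk + 10]
33. n15.tag = -6  [S.off - 35]
34. n16.acc = "wv"  ["wv"]
35. n17.tag = 24  [24]
36. n18.hot = true  [terminal]
37. n17.key = 9  [B.tag * 2 - 39]
38. n16.idx = true  [B.key > 8]
39. n16.depth = false  [false]
40. n15.key = 19  [19]
41. n0.live = -3  [D.pre + B.key - 51]

-3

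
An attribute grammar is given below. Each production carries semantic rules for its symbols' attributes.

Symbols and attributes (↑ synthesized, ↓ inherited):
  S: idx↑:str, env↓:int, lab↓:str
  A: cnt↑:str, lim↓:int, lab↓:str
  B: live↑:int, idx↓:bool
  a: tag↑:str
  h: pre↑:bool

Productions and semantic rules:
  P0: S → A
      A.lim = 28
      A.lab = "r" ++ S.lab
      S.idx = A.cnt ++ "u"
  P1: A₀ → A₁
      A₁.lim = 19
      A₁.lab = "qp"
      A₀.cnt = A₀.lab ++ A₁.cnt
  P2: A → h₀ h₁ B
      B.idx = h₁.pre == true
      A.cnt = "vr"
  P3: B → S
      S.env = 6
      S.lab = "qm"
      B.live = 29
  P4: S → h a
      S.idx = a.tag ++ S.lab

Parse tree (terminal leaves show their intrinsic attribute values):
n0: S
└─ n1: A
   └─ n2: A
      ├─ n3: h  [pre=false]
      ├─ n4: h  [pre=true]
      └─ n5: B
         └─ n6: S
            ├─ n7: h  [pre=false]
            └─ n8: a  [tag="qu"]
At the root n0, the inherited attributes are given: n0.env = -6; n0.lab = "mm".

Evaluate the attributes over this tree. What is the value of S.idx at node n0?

"rmmvru"

1. n0.env = -6  [given at root]
2. n0.lab = "mm"  [given at root]
3. n1.lim = 28  [28]
4. n1.lab = "rmm"  ["r" ++ S.lab]
5. n2.lim = 19  [19]
6. n2.lab = "qp"  ["qp"]
7. n3.pre = false  [terminal]
8. n4.pre = true  [terminal]
9. n5.idx = true  [h₁.pre == true]
10. n6.env = 6  [6]
11. n6.lab = "qm"  ["qm"]
12. n7.pre = false  [terminal]
13. n8.tag = "qu"  [terminal]
14. n6.idx = "quqm"  [a.tag ++ S.lab]
15. n5.live = 29  [29]
16. n2.cnt = "vr"  ["vr"]
17. n1.cnt = "rmmvr"  [A₀.lab ++ A₁.cnt]
18. n0.idx = "rmmvru"  [A.cnt ++ "u"]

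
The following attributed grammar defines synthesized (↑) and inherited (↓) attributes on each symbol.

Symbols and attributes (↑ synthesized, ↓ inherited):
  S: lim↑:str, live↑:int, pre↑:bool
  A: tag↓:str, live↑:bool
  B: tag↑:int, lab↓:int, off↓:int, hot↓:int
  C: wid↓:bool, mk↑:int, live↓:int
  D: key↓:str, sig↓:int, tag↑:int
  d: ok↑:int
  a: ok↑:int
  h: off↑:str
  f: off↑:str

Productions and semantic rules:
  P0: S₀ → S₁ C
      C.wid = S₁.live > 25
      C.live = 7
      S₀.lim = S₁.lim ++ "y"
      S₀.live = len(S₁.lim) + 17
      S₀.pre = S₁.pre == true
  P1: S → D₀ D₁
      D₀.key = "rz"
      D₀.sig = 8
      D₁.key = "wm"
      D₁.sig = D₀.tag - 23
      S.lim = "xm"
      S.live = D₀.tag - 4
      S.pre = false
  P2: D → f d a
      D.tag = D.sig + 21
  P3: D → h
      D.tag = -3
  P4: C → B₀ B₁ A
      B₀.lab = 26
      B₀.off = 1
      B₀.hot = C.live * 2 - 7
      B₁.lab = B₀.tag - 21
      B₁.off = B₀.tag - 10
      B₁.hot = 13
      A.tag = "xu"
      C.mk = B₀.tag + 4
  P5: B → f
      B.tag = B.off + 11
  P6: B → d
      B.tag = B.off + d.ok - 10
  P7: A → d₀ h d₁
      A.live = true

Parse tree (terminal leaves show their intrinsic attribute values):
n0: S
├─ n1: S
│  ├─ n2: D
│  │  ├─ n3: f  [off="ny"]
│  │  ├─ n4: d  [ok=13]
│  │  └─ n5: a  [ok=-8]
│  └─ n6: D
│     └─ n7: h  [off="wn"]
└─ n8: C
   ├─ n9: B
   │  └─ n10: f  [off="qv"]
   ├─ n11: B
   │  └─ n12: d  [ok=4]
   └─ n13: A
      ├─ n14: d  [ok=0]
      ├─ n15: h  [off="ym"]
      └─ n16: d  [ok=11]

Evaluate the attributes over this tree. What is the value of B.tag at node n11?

-4

1. n2.key = "rz"  ["rz"]
2. n2.sig = 8  [8]
3. n3.off = "ny"  [terminal]
4. n4.ok = 13  [terminal]
5. n5.ok = -8  [terminal]
6. n2.tag = 29  [D.sig + 21]
7. n6.key = "wm"  ["wm"]
8. n6.sig = 6  [D₀.tag - 23]
9. n7.off = "wn"  [terminal]
10. n6.tag = -3  [-3]
11. n1.lim = "xm"  ["xm"]
12. n1.live = 25  [D₀.tag - 4]
13. n1.pre = false  [false]
14. n8.wid = false  [S₁.live > 25]
15. n8.live = 7  [7]
16. n9.lab = 26  [26]
17. n9.off = 1  [1]
18. n9.hot = 7  [C.live * 2 - 7]
19. n10.off = "qv"  [terminal]
20. n9.tag = 12  [B.off + 11]
21. n11.lab = -9  [B₀.tag - 21]
22. n11.off = 2  [B₀.tag - 10]
23. n11.hot = 13  [13]
24. n12.ok = 4  [terminal]
25. n11.tag = -4  [B.off + d.ok - 10]
26. n13.tag = "xu"  ["xu"]
27. n14.ok = 0  [terminal]
28. n15.off = "ym"  [terminal]
29. n16.ok = 11  [terminal]
30. n13.live = true  [true]
31. n8.mk = 16  [B₀.tag + 4]
32. n0.lim = "xmy"  [S₁.lim ++ "y"]
33. n0.live = 19  [len(S₁.lim) + 17]
34. n0.pre = false  [S₁.pre == true]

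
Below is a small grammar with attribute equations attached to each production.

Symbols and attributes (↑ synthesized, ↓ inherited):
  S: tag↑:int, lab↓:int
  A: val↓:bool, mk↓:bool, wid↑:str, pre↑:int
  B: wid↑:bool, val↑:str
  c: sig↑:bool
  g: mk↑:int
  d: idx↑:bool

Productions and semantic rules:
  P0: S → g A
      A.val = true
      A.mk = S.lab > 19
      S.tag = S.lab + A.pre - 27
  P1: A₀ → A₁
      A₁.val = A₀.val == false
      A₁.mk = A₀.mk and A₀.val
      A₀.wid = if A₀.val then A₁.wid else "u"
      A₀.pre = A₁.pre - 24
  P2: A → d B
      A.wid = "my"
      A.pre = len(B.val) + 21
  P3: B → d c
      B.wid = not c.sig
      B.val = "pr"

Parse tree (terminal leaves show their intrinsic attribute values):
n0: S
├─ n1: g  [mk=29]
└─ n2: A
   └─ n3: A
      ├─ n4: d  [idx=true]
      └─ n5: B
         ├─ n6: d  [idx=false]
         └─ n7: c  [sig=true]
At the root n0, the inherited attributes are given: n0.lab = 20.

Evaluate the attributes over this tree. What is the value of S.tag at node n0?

-8

1. n0.lab = 20  [given at root]
2. n1.mk = 29  [terminal]
3. n2.val = true  [true]
4. n2.mk = true  [S.lab > 19]
5. n3.val = false  [A₀.val == false]
6. n3.mk = true  [A₀.mk and A₀.val]
7. n4.idx = true  [terminal]
8. n6.idx = false  [terminal]
9. n7.sig = true  [terminal]
10. n5.wid = false  [not c.sig]
11. n5.val = "pr"  ["pr"]
12. n3.wid = "my"  ["my"]
13. n3.pre = 23  [len(B.val) + 21]
14. n2.wid = "my"  [if A₀.val then A₁.wid else "u"]
15. n2.pre = -1  [A₁.pre - 24]
16. n0.tag = -8  [S.lab + A.pre - 27]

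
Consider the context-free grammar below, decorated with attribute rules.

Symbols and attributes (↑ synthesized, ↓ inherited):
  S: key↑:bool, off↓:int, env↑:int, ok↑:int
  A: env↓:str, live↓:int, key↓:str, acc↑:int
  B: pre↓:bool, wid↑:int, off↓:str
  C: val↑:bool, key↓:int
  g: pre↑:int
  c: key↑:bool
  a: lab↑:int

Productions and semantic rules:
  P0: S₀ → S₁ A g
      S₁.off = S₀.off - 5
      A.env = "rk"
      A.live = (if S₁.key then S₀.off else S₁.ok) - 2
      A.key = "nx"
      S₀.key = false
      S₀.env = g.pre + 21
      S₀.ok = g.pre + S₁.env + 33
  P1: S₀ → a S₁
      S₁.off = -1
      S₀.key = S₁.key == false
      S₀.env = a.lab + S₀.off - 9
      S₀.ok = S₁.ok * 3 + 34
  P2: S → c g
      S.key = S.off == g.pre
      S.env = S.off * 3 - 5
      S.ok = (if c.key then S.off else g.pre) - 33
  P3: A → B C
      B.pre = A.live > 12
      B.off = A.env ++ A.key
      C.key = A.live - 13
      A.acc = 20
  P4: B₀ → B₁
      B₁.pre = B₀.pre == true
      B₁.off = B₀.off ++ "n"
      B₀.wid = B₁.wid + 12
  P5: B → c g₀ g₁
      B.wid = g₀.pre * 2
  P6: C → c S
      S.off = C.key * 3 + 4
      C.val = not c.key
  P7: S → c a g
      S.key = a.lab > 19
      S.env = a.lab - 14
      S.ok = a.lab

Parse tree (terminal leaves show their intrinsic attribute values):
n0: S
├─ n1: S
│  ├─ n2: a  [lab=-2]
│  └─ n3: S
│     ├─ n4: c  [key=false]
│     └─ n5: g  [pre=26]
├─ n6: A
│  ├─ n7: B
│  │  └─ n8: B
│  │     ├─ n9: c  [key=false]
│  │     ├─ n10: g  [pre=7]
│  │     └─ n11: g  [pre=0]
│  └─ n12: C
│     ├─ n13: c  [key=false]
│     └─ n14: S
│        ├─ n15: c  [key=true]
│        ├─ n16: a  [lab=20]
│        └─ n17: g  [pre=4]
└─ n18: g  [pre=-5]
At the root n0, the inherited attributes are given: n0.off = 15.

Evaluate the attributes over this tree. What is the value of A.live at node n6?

13

1. n0.off = 15  [given at root]
2. n1.off = 10  [S₀.off - 5]
3. n2.lab = -2  [terminal]
4. n3.off = -1  [-1]
5. n4.key = false  [terminal]
6. n5.pre = 26  [terminal]
7. n3.key = false  [S.off == g.pre]
8. n3.env = -8  [S.off * 3 - 5]
9. n3.ok = -7  [(if c.key then S.off else g.pre) - 33]
10. n1.key = true  [S₁.key == false]
11. n1.env = -1  [a.lab + S₀.off - 9]
12. n1.ok = 13  [S₁.ok * 3 + 34]
13. n6.env = "rk"  ["rk"]
14. n6.live = 13  [(if S₁.key then S₀.off else S₁.ok) - 2]
15. n6.key = "nx"  ["nx"]
16. n7.pre = true  [A.live > 12]
17. n7.off = "rknx"  [A.env ++ A.key]
18. n8.pre = true  [B₀.pre == true]
19. n8.off = "rknxn"  [B₀.off ++ "n"]
20. n9.key = false  [terminal]
21. n10.pre = 7  [terminal]
22. n11.pre = 0  [terminal]
23. n8.wid = 14  [g₀.pre * 2]
24. n7.wid = 26  [B₁.wid + 12]
25. n12.key = 0  [A.live - 13]
26. n13.key = false  [terminal]
27. n14.off = 4  [C.key * 3 + 4]
28. n15.key = true  [terminal]
29. n16.lab = 20  [terminal]
30. n17.pre = 4  [terminal]
31. n14.key = true  [a.lab > 19]
32. n14.env = 6  [a.lab - 14]
33. n14.ok = 20  [a.lab]
34. n12.val = true  [not c.key]
35. n6.acc = 20  [20]
36. n18.pre = -5  [terminal]
37. n0.key = false  [false]
38. n0.env = 16  [g.pre + 21]
39. n0.ok = 27  [g.pre + S₁.env + 33]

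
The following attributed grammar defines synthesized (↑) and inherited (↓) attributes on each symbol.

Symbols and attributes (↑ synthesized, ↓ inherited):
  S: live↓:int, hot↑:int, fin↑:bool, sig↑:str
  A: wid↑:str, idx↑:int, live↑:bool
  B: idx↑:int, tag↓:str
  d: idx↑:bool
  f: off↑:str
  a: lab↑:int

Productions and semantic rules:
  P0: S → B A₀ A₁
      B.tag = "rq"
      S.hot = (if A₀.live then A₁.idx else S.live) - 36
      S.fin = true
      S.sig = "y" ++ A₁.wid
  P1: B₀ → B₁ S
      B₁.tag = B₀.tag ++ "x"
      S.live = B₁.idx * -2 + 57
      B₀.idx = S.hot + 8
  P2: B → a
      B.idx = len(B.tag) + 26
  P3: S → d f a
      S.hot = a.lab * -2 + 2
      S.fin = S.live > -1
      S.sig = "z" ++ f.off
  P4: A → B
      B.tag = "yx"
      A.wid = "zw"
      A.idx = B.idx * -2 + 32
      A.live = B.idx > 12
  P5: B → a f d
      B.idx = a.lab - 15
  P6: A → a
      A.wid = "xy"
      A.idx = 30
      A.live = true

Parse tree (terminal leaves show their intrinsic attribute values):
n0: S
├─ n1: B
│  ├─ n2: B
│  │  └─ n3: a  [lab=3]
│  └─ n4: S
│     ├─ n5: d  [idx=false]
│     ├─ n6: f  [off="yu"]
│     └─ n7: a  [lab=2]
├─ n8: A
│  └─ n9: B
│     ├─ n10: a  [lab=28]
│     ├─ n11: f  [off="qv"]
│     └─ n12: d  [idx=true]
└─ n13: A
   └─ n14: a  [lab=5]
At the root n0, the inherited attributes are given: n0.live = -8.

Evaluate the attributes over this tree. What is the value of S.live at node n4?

-1

1. n0.live = -8  [given at root]
2. n1.tag = "rq"  ["rq"]
3. n2.tag = "rqx"  [B₀.tag ++ "x"]
4. n3.lab = 3  [terminal]
5. n2.idx = 29  [len(B.tag) + 26]
6. n4.live = -1  [B₁.idx * -2 + 57]
7. n5.idx = false  [terminal]
8. n6.off = "yu"  [terminal]
9. n7.lab = 2  [terminal]
10. n4.hot = -2  [a.lab * -2 + 2]
11. n4.fin = false  [S.live > -1]
12. n4.sig = "zyu"  ["z" ++ f.off]
13. n1.idx = 6  [S.hot + 8]
14. n9.tag = "yx"  ["yx"]
15. n10.lab = 28  [terminal]
16. n11.off = "qv"  [terminal]
17. n12.idx = true  [terminal]
18. n9.idx = 13  [a.lab - 15]
19. n8.wid = "zw"  ["zw"]
20. n8.idx = 6  [B.idx * -2 + 32]
21. n8.live = true  [B.idx > 12]
22. n14.lab = 5  [terminal]
23. n13.wid = "xy"  ["xy"]
24. n13.idx = 30  [30]
25. n13.live = true  [true]
26. n0.hot = -6  [(if A₀.live then A₁.idx else S.live) - 36]
27. n0.fin = true  [true]
28. n0.sig = "yxy"  ["y" ++ A₁.wid]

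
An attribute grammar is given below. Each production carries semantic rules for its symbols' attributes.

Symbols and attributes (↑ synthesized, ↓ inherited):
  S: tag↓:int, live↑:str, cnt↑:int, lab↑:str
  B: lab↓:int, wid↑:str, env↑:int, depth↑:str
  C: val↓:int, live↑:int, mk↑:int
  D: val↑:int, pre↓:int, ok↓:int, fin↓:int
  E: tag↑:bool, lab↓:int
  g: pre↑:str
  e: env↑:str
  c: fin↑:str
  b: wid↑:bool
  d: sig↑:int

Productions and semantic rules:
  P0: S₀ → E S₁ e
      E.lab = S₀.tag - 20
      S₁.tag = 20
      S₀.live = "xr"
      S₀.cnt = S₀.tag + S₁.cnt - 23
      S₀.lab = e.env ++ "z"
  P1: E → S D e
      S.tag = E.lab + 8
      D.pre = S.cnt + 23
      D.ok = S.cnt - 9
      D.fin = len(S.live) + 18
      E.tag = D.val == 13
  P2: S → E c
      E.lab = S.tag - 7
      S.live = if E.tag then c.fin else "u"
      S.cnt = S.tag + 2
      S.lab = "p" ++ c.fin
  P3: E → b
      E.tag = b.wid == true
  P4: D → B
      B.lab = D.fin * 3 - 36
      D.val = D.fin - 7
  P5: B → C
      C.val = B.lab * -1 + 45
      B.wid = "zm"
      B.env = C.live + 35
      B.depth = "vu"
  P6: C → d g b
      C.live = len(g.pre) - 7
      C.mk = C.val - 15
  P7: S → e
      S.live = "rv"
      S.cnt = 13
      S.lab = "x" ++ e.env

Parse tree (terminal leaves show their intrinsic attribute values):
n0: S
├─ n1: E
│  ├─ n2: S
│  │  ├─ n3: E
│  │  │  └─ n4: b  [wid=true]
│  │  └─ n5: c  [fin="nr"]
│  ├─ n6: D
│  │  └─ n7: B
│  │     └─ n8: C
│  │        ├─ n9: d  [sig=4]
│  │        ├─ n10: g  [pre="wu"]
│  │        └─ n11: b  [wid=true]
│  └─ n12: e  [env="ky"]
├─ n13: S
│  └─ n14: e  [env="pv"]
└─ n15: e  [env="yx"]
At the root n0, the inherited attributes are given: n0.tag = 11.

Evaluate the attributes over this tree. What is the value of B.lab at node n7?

24

1. n0.tag = 11  [given at root]
2. n1.lab = -9  [S₀.tag - 20]
3. n2.tag = -1  [E.lab + 8]
4. n3.lab = -8  [S.tag - 7]
5. n4.wid = true  [terminal]
6. n3.tag = true  [b.wid == true]
7. n5.fin = "nr"  [terminal]
8. n2.live = "nr"  [if E.tag then c.fin else "u"]
9. n2.cnt = 1  [S.tag + 2]
10. n2.lab = "pnr"  ["p" ++ c.fin]
11. n6.pre = 24  [S.cnt + 23]
12. n6.ok = -8  [S.cnt - 9]
13. n6.fin = 20  [len(S.live) + 18]
14. n7.lab = 24  [D.fin * 3 - 36]
15. n8.val = 21  [B.lab * -1 + 45]
16. n9.sig = 4  [terminal]
17. n10.pre = "wu"  [terminal]
18. n11.wid = true  [terminal]
19. n8.live = -5  [len(g.pre) - 7]
20. n8.mk = 6  [C.val - 15]
21. n7.wid = "zm"  ["zm"]
22. n7.env = 30  [C.live + 35]
23. n7.depth = "vu"  ["vu"]
24. n6.val = 13  [D.fin - 7]
25. n12.env = "ky"  [terminal]
26. n1.tag = true  [D.val == 13]
27. n13.tag = 20  [20]
28. n14.env = "pv"  [terminal]
29. n13.live = "rv"  ["rv"]
30. n13.cnt = 13  [13]
31. n13.lab = "xpv"  ["x" ++ e.env]
32. n15.env = "yx"  [terminal]
33. n0.live = "xr"  ["xr"]
34. n0.cnt = 1  [S₀.tag + S₁.cnt - 23]
35. n0.lab = "yxz"  [e.env ++ "z"]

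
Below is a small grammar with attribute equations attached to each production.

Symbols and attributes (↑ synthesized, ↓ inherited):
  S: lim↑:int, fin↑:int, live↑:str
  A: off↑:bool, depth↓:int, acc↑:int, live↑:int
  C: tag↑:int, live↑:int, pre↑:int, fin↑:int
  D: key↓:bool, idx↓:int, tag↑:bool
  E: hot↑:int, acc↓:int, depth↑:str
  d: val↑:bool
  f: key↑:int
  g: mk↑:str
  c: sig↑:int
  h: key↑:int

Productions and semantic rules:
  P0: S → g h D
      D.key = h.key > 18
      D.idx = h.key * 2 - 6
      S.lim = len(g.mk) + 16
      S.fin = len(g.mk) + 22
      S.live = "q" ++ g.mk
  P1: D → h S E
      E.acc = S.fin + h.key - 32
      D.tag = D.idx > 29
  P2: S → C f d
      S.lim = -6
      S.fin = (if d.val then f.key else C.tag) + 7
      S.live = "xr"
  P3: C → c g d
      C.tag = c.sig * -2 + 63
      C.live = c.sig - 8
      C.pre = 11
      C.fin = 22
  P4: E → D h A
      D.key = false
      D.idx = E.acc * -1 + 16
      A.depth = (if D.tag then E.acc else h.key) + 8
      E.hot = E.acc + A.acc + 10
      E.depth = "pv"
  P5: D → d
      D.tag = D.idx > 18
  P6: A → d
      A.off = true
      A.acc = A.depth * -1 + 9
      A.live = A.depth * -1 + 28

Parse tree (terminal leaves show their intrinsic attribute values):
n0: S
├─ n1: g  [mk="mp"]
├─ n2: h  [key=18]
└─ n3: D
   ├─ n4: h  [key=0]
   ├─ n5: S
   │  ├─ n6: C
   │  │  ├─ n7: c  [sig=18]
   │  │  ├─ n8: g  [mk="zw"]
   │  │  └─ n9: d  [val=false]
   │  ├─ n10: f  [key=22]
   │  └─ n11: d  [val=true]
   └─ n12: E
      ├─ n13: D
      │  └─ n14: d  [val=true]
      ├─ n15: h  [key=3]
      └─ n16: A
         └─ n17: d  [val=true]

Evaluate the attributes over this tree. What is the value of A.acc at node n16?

1. n1.mk = "mp"  [terminal]
2. n2.key = 18  [terminal]
3. n3.key = false  [h.key > 18]
4. n3.idx = 30  [h.key * 2 - 6]
5. n4.key = 0  [terminal]
6. n7.sig = 18  [terminal]
7. n8.mk = "zw"  [terminal]
8. n9.val = false  [terminal]
9. n6.tag = 27  [c.sig * -2 + 63]
10. n6.live = 10  [c.sig - 8]
11. n6.pre = 11  [11]
12. n6.fin = 22  [22]
13. n10.key = 22  [terminal]
14. n11.val = true  [terminal]
15. n5.lim = -6  [-6]
16. n5.fin = 29  [(if d.val then f.key else C.tag) + 7]
17. n5.live = "xr"  ["xr"]
18. n12.acc = -3  [S.fin + h.key - 32]
19. n13.key = false  [false]
20. n13.idx = 19  [E.acc * -1 + 16]
21. n14.val = true  [terminal]
22. n13.tag = true  [D.idx > 18]
23. n15.key = 3  [terminal]
24. n16.depth = 5  [(if D.tag then E.acc else h.key) + 8]
25. n17.val = true  [terminal]
26. n16.off = true  [true]
27. n16.acc = 4  [A.depth * -1 + 9]
28. n16.live = 23  [A.depth * -1 + 28]
29. n12.hot = 11  [E.acc + A.acc + 10]
30. n12.depth = "pv"  ["pv"]
31. n3.tag = true  [D.idx > 29]
32. n0.lim = 18  [len(g.mk) + 16]
33. n0.fin = 24  [len(g.mk) + 22]
34. n0.live = "qmp"  ["q" ++ g.mk]

4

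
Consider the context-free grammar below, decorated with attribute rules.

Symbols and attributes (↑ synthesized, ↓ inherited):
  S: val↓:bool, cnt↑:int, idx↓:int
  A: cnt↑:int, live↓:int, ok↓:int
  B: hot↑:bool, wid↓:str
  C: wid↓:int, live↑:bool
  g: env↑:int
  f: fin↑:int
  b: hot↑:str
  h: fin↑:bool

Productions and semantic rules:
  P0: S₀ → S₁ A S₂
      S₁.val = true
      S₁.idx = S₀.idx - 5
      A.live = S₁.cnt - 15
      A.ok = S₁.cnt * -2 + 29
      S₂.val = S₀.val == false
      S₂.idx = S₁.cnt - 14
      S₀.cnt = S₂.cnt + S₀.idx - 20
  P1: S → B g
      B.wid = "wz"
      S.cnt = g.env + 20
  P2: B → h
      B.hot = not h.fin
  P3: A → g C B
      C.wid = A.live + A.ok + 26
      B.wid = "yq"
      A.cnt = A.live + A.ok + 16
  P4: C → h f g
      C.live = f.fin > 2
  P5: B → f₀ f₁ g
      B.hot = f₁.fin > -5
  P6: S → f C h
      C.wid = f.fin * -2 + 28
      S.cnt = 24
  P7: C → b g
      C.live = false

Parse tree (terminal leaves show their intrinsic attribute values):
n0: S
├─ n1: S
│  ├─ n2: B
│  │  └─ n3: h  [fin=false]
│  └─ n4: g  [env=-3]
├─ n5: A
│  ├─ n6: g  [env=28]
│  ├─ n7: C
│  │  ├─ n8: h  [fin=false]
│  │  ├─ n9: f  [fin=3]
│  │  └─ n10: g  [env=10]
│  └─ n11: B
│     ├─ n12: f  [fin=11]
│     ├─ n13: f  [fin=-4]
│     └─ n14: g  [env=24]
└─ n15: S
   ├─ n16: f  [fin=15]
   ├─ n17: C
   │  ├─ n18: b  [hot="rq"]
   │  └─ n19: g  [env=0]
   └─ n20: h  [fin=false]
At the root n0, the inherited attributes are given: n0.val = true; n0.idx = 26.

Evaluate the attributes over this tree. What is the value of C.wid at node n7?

1. n0.val = true  [given at root]
2. n0.idx = 26  [given at root]
3. n1.val = true  [true]
4. n1.idx = 21  [S₀.idx - 5]
5. n2.wid = "wz"  ["wz"]
6. n3.fin = false  [terminal]
7. n2.hot = true  [not h.fin]
8. n4.env = -3  [terminal]
9. n1.cnt = 17  [g.env + 20]
10. n5.live = 2  [S₁.cnt - 15]
11. n5.ok = -5  [S₁.cnt * -2 + 29]
12. n6.env = 28  [terminal]
13. n7.wid = 23  [A.live + A.ok + 26]
14. n8.fin = false  [terminal]
15. n9.fin = 3  [terminal]
16. n10.env = 10  [terminal]
17. n7.live = true  [f.fin > 2]
18. n11.wid = "yq"  ["yq"]
19. n12.fin = 11  [terminal]
20. n13.fin = -4  [terminal]
21. n14.env = 24  [terminal]
22. n11.hot = true  [f₁.fin > -5]
23. n5.cnt = 13  [A.live + A.ok + 16]
24. n15.val = false  [S₀.val == false]
25. n15.idx = 3  [S₁.cnt - 14]
26. n16.fin = 15  [terminal]
27. n17.wid = -2  [f.fin * -2 + 28]
28. n18.hot = "rq"  [terminal]
29. n19.env = 0  [terminal]
30. n17.live = false  [false]
31. n20.fin = false  [terminal]
32. n15.cnt = 24  [24]
33. n0.cnt = 30  [S₂.cnt + S₀.idx - 20]

23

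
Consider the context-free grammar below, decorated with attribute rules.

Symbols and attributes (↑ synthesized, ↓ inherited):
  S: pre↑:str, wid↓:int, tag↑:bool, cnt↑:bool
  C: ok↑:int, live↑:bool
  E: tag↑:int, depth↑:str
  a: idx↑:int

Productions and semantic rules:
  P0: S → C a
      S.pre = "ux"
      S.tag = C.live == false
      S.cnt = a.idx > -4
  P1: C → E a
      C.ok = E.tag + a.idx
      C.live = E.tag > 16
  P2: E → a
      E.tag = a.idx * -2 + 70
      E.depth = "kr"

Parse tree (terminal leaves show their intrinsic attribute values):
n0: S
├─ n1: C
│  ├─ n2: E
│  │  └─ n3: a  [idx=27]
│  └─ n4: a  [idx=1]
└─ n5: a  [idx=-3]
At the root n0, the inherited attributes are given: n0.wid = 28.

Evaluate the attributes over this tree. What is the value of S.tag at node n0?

true

1. n0.wid = 28  [given at root]
2. n3.idx = 27  [terminal]
3. n2.tag = 16  [a.idx * -2 + 70]
4. n2.depth = "kr"  ["kr"]
5. n4.idx = 1  [terminal]
6. n1.ok = 17  [E.tag + a.idx]
7. n1.live = false  [E.tag > 16]
8. n5.idx = -3  [terminal]
9. n0.pre = "ux"  ["ux"]
10. n0.tag = true  [C.live == false]
11. n0.cnt = true  [a.idx > -4]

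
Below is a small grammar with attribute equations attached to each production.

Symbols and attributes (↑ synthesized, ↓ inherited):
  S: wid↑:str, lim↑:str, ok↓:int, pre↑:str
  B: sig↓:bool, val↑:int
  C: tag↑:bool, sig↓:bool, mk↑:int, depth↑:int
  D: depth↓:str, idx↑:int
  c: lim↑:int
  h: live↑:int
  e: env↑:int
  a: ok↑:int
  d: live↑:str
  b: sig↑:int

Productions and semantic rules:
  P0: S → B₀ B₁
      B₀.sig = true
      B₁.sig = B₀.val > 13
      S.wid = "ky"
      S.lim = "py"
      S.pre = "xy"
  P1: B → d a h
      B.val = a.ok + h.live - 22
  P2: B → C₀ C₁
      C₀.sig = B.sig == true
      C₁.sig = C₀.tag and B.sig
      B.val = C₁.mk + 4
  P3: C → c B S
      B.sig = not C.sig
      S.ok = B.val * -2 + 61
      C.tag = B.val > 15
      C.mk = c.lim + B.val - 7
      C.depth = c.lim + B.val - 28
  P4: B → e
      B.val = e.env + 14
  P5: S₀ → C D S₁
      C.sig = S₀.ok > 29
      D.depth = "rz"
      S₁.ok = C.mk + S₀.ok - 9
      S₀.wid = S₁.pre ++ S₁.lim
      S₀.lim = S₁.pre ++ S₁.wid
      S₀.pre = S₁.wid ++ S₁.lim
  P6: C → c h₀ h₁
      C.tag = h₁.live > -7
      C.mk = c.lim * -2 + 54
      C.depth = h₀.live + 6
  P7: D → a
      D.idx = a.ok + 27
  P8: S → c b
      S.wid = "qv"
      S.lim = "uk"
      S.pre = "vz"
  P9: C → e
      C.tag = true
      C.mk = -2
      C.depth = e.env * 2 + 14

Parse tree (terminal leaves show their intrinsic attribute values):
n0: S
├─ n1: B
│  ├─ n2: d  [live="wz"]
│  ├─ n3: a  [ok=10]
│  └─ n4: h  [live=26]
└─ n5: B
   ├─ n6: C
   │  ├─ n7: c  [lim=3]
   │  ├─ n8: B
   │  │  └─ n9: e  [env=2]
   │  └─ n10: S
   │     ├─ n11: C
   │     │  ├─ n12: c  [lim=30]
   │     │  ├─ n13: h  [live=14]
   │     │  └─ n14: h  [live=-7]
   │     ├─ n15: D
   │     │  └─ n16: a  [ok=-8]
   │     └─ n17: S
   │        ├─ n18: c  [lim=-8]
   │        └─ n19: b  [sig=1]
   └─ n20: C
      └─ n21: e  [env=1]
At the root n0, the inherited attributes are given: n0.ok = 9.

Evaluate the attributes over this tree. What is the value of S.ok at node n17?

14

1. n0.ok = 9  [given at root]
2. n1.sig = true  [true]
3. n2.live = "wz"  [terminal]
4. n3.ok = 10  [terminal]
5. n4.live = 26  [terminal]
6. n1.val = 14  [a.ok + h.live - 22]
7. n5.sig = true  [B₀.val > 13]
8. n6.sig = true  [B.sig == true]
9. n7.lim = 3  [terminal]
10. n8.sig = false  [not C.sig]
11. n9.env = 2  [terminal]
12. n8.val = 16  [e.env + 14]
13. n10.ok = 29  [B.val * -2 + 61]
14. n11.sig = false  [S₀.ok > 29]
15. n12.lim = 30  [terminal]
16. n13.live = 14  [terminal]
17. n14.live = -7  [terminal]
18. n11.tag = false  [h₁.live > -7]
19. n11.mk = -6  [c.lim * -2 + 54]
20. n11.depth = 20  [h₀.live + 6]
21. n15.depth = "rz"  ["rz"]
22. n16.ok = -8  [terminal]
23. n15.idx = 19  [a.ok + 27]
24. n17.ok = 14  [C.mk + S₀.ok - 9]
25. n18.lim = -8  [terminal]
26. n19.sig = 1  [terminal]
27. n17.wid = "qv"  ["qv"]
28. n17.lim = "uk"  ["uk"]
29. n17.pre = "vz"  ["vz"]
30. n10.wid = "vzuk"  [S₁.pre ++ S₁.lim]
31. n10.lim = "vzqv"  [S₁.pre ++ S₁.wid]
32. n10.pre = "qvuk"  [S₁.wid ++ S₁.lim]
33. n6.tag = true  [B.val > 15]
34. n6.mk = 12  [c.lim + B.val - 7]
35. n6.depth = -9  [c.lim + B.val - 28]
36. n20.sig = true  [C₀.tag and B.sig]
37. n21.env = 1  [terminal]
38. n20.tag = true  [true]
39. n20.mk = -2  [-2]
40. n20.depth = 16  [e.env * 2 + 14]
41. n5.val = 2  [C₁.mk + 4]
42. n0.wid = "ky"  ["ky"]
43. n0.lim = "py"  ["py"]
44. n0.pre = "xy"  ["xy"]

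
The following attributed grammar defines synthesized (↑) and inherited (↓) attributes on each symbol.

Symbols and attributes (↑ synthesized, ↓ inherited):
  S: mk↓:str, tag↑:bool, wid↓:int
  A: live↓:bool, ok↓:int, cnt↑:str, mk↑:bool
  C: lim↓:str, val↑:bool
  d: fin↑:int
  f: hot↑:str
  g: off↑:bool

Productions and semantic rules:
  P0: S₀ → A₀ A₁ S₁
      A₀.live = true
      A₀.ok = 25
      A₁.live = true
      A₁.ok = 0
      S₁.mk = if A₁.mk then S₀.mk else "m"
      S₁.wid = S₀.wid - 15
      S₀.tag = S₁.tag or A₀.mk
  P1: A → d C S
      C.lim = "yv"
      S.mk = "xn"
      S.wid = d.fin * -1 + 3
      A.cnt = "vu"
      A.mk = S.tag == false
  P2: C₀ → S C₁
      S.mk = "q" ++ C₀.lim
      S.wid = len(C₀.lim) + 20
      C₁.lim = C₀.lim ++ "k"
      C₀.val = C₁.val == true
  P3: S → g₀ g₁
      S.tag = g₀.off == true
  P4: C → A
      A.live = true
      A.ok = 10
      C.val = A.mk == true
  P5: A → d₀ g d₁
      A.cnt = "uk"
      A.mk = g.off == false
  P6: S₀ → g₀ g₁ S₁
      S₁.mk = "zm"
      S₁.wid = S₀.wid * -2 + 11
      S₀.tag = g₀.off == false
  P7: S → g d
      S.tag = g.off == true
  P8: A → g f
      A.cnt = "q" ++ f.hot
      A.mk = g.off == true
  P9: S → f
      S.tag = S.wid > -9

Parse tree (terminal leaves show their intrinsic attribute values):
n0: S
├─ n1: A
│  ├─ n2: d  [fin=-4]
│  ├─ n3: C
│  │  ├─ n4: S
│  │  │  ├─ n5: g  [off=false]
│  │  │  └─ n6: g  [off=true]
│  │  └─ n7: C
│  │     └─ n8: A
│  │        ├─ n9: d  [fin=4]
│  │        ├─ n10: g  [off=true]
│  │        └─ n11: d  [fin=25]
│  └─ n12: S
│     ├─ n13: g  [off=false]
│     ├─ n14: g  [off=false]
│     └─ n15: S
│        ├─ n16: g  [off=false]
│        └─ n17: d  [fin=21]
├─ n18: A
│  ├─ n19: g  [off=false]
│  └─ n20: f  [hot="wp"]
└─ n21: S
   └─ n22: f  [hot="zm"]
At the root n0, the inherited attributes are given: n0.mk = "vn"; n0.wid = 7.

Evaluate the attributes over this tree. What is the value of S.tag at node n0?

1. n0.mk = "vn"  [given at root]
2. n0.wid = 7  [given at root]
3. n1.live = true  [true]
4. n1.ok = 25  [25]
5. n2.fin = -4  [terminal]
6. n3.lim = "yv"  ["yv"]
7. n4.mk = "qyv"  ["q" ++ C₀.lim]
8. n4.wid = 22  [len(C₀.lim) + 20]
9. n5.off = false  [terminal]
10. n6.off = true  [terminal]
11. n4.tag = false  [g₀.off == true]
12. n7.lim = "yvk"  [C₀.lim ++ "k"]
13. n8.live = true  [true]
14. n8.ok = 10  [10]
15. n9.fin = 4  [terminal]
16. n10.off = true  [terminal]
17. n11.fin = 25  [terminal]
18. n8.cnt = "uk"  ["uk"]
19. n8.mk = false  [g.off == false]
20. n7.val = false  [A.mk == true]
21. n3.val = false  [C₁.val == true]
22. n12.mk = "xn"  ["xn"]
23. n12.wid = 7  [d.fin * -1 + 3]
24. n13.off = false  [terminal]
25. n14.off = false  [terminal]
26. n15.mk = "zm"  ["zm"]
27. n15.wid = -3  [S₀.wid * -2 + 11]
28. n16.off = false  [terminal]
29. n17.fin = 21  [terminal]
30. n15.tag = false  [g.off == true]
31. n12.tag = true  [g₀.off == false]
32. n1.cnt = "vu"  ["vu"]
33. n1.mk = false  [S.tag == false]
34. n18.live = true  [true]
35. n18.ok = 0  [0]
36. n19.off = false  [terminal]
37. n20.hot = "wp"  [terminal]
38. n18.cnt = "qwp"  ["q" ++ f.hot]
39. n18.mk = false  [g.off == true]
40. n21.mk = "m"  [if A₁.mk then S₀.mk else "m"]
41. n21.wid = -8  [S₀.wid - 15]
42. n22.hot = "zm"  [terminal]
43. n21.tag = true  [S.wid > -9]
44. n0.tag = true  [S₁.tag or A₀.mk]

true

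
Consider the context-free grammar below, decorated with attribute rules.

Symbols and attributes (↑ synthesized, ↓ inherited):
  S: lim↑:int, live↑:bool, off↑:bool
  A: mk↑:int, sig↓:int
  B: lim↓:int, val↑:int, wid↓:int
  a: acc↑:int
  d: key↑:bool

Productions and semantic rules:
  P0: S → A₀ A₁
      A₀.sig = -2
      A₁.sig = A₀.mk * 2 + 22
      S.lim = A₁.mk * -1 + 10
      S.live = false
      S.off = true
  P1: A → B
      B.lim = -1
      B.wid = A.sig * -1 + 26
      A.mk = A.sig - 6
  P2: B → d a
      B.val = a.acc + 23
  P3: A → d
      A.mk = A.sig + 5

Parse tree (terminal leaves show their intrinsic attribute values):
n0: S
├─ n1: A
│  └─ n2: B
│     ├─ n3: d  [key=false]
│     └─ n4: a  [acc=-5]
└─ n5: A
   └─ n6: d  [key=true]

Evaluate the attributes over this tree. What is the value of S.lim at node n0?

-1

1. n1.sig = -2  [-2]
2. n2.lim = -1  [-1]
3. n2.wid = 28  [A.sig * -1 + 26]
4. n3.key = false  [terminal]
5. n4.acc = -5  [terminal]
6. n2.val = 18  [a.acc + 23]
7. n1.mk = -8  [A.sig - 6]
8. n5.sig = 6  [A₀.mk * 2 + 22]
9. n6.key = true  [terminal]
10. n5.mk = 11  [A.sig + 5]
11. n0.lim = -1  [A₁.mk * -1 + 10]
12. n0.live = false  [false]
13. n0.off = true  [true]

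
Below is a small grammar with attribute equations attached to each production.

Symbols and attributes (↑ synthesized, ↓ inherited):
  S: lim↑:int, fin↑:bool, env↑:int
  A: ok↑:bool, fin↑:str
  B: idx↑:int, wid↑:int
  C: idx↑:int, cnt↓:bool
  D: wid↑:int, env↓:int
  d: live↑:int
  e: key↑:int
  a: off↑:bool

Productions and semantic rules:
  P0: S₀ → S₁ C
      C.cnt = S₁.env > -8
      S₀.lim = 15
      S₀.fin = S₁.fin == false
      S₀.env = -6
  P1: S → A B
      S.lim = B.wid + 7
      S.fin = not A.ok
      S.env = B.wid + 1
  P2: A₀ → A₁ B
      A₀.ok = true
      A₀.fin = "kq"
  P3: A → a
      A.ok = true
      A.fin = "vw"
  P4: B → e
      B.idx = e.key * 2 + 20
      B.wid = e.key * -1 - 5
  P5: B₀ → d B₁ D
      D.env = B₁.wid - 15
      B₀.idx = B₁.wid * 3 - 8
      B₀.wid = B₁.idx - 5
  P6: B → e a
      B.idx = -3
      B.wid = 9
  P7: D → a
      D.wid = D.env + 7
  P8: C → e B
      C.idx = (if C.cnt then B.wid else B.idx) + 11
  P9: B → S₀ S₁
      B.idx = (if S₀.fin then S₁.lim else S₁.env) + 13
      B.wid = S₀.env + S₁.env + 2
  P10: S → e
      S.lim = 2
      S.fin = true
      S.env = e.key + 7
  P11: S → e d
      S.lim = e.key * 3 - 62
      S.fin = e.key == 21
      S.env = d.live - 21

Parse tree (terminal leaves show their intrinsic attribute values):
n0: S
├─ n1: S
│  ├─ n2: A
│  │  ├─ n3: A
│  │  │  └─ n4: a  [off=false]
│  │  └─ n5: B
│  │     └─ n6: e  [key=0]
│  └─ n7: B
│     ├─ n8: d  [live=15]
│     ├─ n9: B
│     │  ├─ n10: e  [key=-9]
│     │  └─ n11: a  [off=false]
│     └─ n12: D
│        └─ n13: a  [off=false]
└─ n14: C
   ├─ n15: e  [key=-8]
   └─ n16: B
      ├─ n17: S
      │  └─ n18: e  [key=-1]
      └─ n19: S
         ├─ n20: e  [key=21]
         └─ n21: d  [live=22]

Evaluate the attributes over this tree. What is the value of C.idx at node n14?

20

1. n4.off = false  [terminal]
2. n3.ok = true  [true]
3. n3.fin = "vw"  ["vw"]
4. n6.key = 0  [terminal]
5. n5.idx = 20  [e.key * 2 + 20]
6. n5.wid = -5  [e.key * -1 - 5]
7. n2.ok = true  [true]
8. n2.fin = "kq"  ["kq"]
9. n8.live = 15  [terminal]
10. n10.key = -9  [terminal]
11. n11.off = false  [terminal]
12. n9.idx = -3  [-3]
13. n9.wid = 9  [9]
14. n12.env = -6  [B₁.wid - 15]
15. n13.off = false  [terminal]
16. n12.wid = 1  [D.env + 7]
17. n7.idx = 19  [B₁.wid * 3 - 8]
18. n7.wid = -8  [B₁.idx - 5]
19. n1.lim = -1  [B.wid + 7]
20. n1.fin = false  [not A.ok]
21. n1.env = -7  [B.wid + 1]
22. n14.cnt = true  [S₁.env > -8]
23. n15.key = -8  [terminal]
24. n18.key = -1  [terminal]
25. n17.lim = 2  [2]
26. n17.fin = true  [true]
27. n17.env = 6  [e.key + 7]
28. n20.key = 21  [terminal]
29. n21.live = 22  [terminal]
30. n19.lim = 1  [e.key * 3 - 62]
31. n19.fin = true  [e.key == 21]
32. n19.env = 1  [d.live - 21]
33. n16.idx = 14  [(if S₀.fin then S₁.lim else S₁.env) + 13]
34. n16.wid = 9  [S₀.env + S₁.env + 2]
35. n14.idx = 20  [(if C.cnt then B.wid else B.idx) + 11]
36. n0.lim = 15  [15]
37. n0.fin = true  [S₁.fin == false]
38. n0.env = -6  [-6]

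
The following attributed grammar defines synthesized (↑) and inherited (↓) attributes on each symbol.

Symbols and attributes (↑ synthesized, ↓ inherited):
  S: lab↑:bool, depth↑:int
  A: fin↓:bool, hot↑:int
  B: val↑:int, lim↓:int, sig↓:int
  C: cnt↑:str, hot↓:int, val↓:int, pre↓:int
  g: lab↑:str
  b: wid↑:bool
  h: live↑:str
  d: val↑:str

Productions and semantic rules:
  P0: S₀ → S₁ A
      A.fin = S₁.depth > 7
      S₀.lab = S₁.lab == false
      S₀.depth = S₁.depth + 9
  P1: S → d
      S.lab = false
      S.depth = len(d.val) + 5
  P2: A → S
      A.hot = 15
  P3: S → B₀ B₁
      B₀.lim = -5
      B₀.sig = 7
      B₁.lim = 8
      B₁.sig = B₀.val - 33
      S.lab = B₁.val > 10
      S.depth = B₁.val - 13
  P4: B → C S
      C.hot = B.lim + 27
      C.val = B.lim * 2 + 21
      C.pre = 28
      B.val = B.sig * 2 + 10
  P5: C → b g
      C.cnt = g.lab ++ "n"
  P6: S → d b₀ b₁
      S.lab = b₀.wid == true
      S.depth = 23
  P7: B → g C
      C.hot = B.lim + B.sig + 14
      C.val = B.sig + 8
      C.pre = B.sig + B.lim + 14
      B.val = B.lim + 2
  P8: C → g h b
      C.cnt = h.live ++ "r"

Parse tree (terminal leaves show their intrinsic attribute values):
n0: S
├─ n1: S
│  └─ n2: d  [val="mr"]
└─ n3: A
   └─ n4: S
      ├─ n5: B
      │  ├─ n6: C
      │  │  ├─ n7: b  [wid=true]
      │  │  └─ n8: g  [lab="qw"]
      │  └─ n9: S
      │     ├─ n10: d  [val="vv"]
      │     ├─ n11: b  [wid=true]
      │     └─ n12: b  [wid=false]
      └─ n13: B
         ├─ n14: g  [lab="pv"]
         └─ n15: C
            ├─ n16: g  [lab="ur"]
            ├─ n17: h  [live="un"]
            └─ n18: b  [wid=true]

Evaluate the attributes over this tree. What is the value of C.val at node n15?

-1

1. n2.val = "mr"  [terminal]
2. n1.lab = false  [false]
3. n1.depth = 7  [len(d.val) + 5]
4. n3.fin = false  [S₁.depth > 7]
5. n5.lim = -5  [-5]
6. n5.sig = 7  [7]
7. n6.hot = 22  [B.lim + 27]
8. n6.val = 11  [B.lim * 2 + 21]
9. n6.pre = 28  [28]
10. n7.wid = true  [terminal]
11. n8.lab = "qw"  [terminal]
12. n6.cnt = "qwn"  [g.lab ++ "n"]
13. n10.val = "vv"  [terminal]
14. n11.wid = true  [terminal]
15. n12.wid = false  [terminal]
16. n9.lab = true  [b₀.wid == true]
17. n9.depth = 23  [23]
18. n5.val = 24  [B.sig * 2 + 10]
19. n13.lim = 8  [8]
20. n13.sig = -9  [B₀.val - 33]
21. n14.lab = "pv"  [terminal]
22. n15.hot = 13  [B.lim + B.sig + 14]
23. n15.val = -1  [B.sig + 8]
24. n15.pre = 13  [B.sig + B.lim + 14]
25. n16.lab = "ur"  [terminal]
26. n17.live = "un"  [terminal]
27. n18.wid = true  [terminal]
28. n15.cnt = "unr"  [h.live ++ "r"]
29. n13.val = 10  [B.lim + 2]
30. n4.lab = false  [B₁.val > 10]
31. n4.depth = -3  [B₁.val - 13]
32. n3.hot = 15  [15]
33. n0.lab = true  [S₁.lab == false]
34. n0.depth = 16  [S₁.depth + 9]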